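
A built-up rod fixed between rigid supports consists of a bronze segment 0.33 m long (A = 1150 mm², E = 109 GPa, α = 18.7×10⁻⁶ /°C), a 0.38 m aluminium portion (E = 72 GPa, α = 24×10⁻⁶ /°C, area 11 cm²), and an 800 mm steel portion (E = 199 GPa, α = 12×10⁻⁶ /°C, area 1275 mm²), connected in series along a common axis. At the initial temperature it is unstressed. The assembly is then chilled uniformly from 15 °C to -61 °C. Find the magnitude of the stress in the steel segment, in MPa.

σ ≈ 140 MPa (tensile)

If the supports were absent, the total length change would be Σ αᵢΔT Lᵢ = 18.7×10⁻⁶×76×330 + 24×10⁻⁶×76×380 + 12×10⁻⁶×76×800 = 1.892 mm.
Since the ends are fixed, an axial force P builds up, equal in every segment, with P · Σ Lᵢ/(AᵢEᵢ) = δ_free.
Σ Lᵢ/(AᵢEᵢ) = 330/(1150×109×10³) + 380/(1100×72×10³) + 800/(1275×199×10³) = 1.058×10⁻⁵ mm/N.
P = 1.892 / 1.058×10⁻⁵ = 178700 N = 178.7 kN, tensile.
σ_{steel} = P / A = 178700 / 1275 = 140.2 MPa.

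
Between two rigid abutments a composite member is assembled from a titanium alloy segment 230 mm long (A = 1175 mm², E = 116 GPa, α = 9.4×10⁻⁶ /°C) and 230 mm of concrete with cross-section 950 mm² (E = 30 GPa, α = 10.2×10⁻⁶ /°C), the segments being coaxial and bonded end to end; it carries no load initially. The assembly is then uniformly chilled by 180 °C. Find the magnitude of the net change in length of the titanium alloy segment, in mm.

If the supports were absent, the total length change would be Σ αᵢΔT Lᵢ = 9.4×10⁻⁶×180×230 + 10.2×10⁻⁶×180×230 = 0.8114 mm.
The walls prevent any net length change, so an axial force P (same in every segment) develops. Compatibility: P · Σ Lᵢ/(AᵢEᵢ) = δ_free.
Σ Lᵢ/(AᵢEᵢ) = 230/(1175×116×10³) + 230/(950×30×10³) = 9.758×10⁻⁶ mm/N.
Hence P = δ_free / Σ(L/AE) = 0.8114/9.758×10⁻⁶ = 83.16 kN (tensile).
For the titanium alloy segment, free thermal change = 9.4×10⁻⁶×180×230 = 0.3892 mm and elastic change from P = 83160×230/(1175×116×10³) = 0.1403 mm; these oppose, so the net change is 0.249 mm (segment shortens).

|ΔL| ≈ 0.249 mm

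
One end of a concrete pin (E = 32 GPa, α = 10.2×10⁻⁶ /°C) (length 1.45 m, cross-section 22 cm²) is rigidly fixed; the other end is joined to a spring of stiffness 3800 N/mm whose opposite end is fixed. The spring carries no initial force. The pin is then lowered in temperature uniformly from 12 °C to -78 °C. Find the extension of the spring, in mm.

δ ≈ 1.23 mm

If the spring were absent the pin would shorten by αΔT L = 10.2×10⁻⁶ × 90 × 1450 = 1.331 mm.
Let P be the tensile force in the spring. The pin extends elastically by PL/(AE) and the spring stretches by P/k; together these equal δ_free.
P [ L/(AE) + 1/k ] = δ_free → P [ 1450/(2200×32×10³) + 1/(3800) ] = 1.331.
P = 1.331 / 0.0002838 = 4691 N.
Spring extension = P/k = 4691/(3800) = 1.234 mm.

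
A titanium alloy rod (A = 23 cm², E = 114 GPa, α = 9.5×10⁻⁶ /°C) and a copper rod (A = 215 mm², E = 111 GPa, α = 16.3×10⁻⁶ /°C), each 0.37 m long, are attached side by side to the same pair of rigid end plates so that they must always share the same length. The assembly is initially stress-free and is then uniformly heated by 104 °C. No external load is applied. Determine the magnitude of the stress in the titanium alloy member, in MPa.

Both members must finish at the same length. With the larger α, the copper tends to over-expand; the plates restrain it, putting the copper in compression and the titanium alloy in tension. With no external load the two internal forces are equal and opposite, magnitude P.
Equating the net (thermal + elastic) strains gives |α₁ − α₂|·ΔT = P·[1/(A₁E₁) + 1/(A₂E₂)].
|α₁ − α₂|·ΔT = 6.8×10⁻⁶ × 104 = 0.0007072.
1/(A₁E₁) + 1/(A₂E₂) = 1/(2300×114×10³) + 1/(215×111×10³) = 4.572×10⁻⁸ N⁻¹.
P = 0.0007072 / 4.572×10⁻⁸ = 15470 N = 15.47 kN.
σ_{titanium alloy} = P/A₁ = 15470/2300 = 6.726 MPa, tensile.

σ ≈ 6.73 MPa (tensile)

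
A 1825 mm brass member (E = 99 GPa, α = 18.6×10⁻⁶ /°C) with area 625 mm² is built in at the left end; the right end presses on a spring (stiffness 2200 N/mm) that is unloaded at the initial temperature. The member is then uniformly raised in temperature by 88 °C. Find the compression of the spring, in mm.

Free thermal expansion: δ_free = αΔT L = 18.6×10⁻⁶ × 88 × 1825 = 2.987 mm.
Let P be the compressive force at the spring. The member shortens elastically by PL/(AE) and the spring compresses by P/k; together these equal δ_free.
So P = δ_free / [L/(AE) + 1/k] = 2.987 / [ 1825/(625×99×10³) + 1/(2200) ].
P = 2.987 / 0.000484 = 6171 N.
Spring compression = P/k = 6171/(2200) = 2.805 mm.

δ ≈ 2.81 mm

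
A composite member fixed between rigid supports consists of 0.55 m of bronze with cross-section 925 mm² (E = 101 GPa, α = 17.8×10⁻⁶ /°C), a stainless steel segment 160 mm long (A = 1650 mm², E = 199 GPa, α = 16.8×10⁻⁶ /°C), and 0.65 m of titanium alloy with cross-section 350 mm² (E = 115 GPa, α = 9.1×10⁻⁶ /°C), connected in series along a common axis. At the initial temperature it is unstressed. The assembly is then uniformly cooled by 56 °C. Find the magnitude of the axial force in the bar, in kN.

If the supports were absent, the total length change would be Σ αᵢΔT Lᵢ = 17.8×10⁻⁶×56×550 + 16.8×10⁻⁶×56×160 + 9.1×10⁻⁶×56×650 = 1.03 mm.
Since the ends are fixed, an axial force P builds up, equal in every segment, with P · Σ Lᵢ/(AᵢEᵢ) = δ_free.
The series flexibility is Σ Lᵢ/(AᵢEᵢ) = 550/(925×101×10³) + 160/(1650×199×10³) + 650/(350×115×10³) = 2.252×10⁻⁵ mm/N.
So P = 1.03 / 2.252×10⁻⁵ = 45.73 kN, tensile.

P ≈ 45.7 kN (tensile)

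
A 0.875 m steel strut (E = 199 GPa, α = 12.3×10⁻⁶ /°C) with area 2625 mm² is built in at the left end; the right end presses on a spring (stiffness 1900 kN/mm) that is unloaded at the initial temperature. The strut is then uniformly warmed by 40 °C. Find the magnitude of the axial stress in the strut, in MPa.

σ ≈ 74.5 MPa (compressive)

The unrestrained thermal change is αΔT L = 12.3×10⁻⁶ × 40 × 875 = 0.4305 mm.
Let P be the compressive force at the spring. The strut shortens elastically by PL/(AE) and the spring compresses by P/k; together these equal δ_free.
So P = δ_free / [L/(AE) + 1/k] = 0.4305 / [ 875/(2625×199×10³) + 1/(1900×10³) ].
P = 0.4305 / 2.201×10⁻⁶ = 195600 N.
σ = P/A = 195600/2625 = 74.5 MPa.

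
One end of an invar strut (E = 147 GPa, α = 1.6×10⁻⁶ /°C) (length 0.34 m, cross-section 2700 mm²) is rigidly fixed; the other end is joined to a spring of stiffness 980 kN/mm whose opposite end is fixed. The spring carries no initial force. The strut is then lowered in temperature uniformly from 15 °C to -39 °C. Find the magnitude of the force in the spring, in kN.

Free thermal contraction: δ_free = αΔT L = 1.6×10⁻⁶ × 54 × 340 = 0.02938 mm.
With a force P in the spring, the elastic change of the strut is PL/(AE) and that of the spring is P/k; compatibility requires their sum to equal δ_free.
P [ L/(AE) + 1/k ] = δ_free → P [ 340/(2700×147×10³) + 1/(980×10³) ] = 0.02938.
P = 0.02938 / 1.877×10⁻⁶ = 15650 N.

P ≈ 15.7 kN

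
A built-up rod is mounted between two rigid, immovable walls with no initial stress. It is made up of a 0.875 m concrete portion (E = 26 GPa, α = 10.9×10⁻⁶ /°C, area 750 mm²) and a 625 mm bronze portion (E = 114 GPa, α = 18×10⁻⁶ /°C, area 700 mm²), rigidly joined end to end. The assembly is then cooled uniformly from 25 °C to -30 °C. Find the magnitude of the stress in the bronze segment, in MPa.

σ ≈ 31 MPa (tensile)

With the walls removed the bar would change length by δ_free = Σ αᵢΔT Lᵢ = 10.9×10⁻⁶×55×875 + 18×10⁻⁶×55×625 = 1.143 mm.
Since the ends are fixed, an axial force P builds up, equal in every segment, with P · Σ Lᵢ/(AᵢEᵢ) = δ_free.
The series flexibility is Σ Lᵢ/(AᵢEᵢ) = 875/(750×26×10³) + 625/(700×114×10³) = 5.27×10⁻⁵ mm/N.
So P = 1.143 / 5.27×10⁻⁵ = 21.69 kN, tensile.
σ_{bronze} = P / A = 21690 / 700 = 30.99 MPa.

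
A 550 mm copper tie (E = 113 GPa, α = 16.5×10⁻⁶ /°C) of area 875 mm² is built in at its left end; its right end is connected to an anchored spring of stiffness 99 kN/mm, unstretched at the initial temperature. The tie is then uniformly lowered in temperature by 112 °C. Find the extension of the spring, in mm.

Free thermal contraction: δ_free = αΔT L = 16.5×10⁻⁶ × 112 × 550 = 1.016 mm.
Let P be the tensile force in the spring. The tie extends elastically by PL/(AE) and the spring stretches by P/k; together these equal δ_free.
P [ L/(AE) + 1/k ] = δ_free → P [ 550/(875×113×10³) + 1/(99×10³) ] = 1.016.
P = 1.016 / 1.566×10⁻⁵ = 64890 N.
Spring extension = P/k = 64890/(99×10³) = 0.6554 mm.

δ ≈ 0.655 mm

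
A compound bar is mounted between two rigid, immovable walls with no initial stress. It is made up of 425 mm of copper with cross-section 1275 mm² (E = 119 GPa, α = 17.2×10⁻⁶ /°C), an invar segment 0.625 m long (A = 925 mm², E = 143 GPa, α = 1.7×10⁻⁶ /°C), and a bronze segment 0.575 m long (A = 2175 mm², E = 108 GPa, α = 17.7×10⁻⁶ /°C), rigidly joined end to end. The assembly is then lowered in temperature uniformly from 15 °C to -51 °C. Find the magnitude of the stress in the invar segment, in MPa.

Free thermal contraction of the whole bar: Σ αᵢΔT Lᵢ = 17.2×10⁻⁶×66×425 + 1.7×10⁻⁶×66×625 + 17.7×10⁻⁶×66×575 = 1.224 mm.
The walls prevent any net length change, so an axial force P (same in every segment) develops. Compatibility: P · Σ Lᵢ/(AᵢEᵢ) = δ_free.
Σ Lᵢ/(AᵢEᵢ) = 425/(1275×119×10³) + 625/(925×143×10³) + 575/(2175×108×10³) = 9.974×10⁻⁶ mm/N.
Hence P = δ_free / Σ(L/AE) = 1.224/9.974×10⁻⁶ = 122.7 kN (tensile).
σ_{invar} = P / A = 122700 / 925 = 132.7 MPa.

σ ≈ 133 MPa (tensile)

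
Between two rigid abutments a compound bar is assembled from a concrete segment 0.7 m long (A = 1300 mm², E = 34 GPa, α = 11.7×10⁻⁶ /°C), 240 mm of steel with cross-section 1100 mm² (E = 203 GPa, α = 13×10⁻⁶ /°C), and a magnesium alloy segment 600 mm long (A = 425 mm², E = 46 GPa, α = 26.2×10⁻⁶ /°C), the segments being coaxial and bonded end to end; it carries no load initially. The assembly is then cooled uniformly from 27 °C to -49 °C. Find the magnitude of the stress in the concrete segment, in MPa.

Free thermal contraction of the whole bar: Σ αᵢΔT Lᵢ = 11.7×10⁻⁶×76×700 + 13×10⁻⁶×76×240 + 26.2×10⁻⁶×76×600 = 2.054 mm.
Since the ends are fixed, an axial force P builds up, equal in every segment, with P · Σ Lᵢ/(AᵢEᵢ) = δ_free.
Σ Lᵢ/(AᵢEᵢ) = 700/(1300×34×10³) + 240/(1100×203×10³) + 600/(425×46×10³) = 4.76×10⁻⁵ mm/N.
P = 2.054 / 4.76×10⁻⁵ = 43150 N = 43.15 kN, tensile.
σ_{concrete} = P / A = 43150 / 1300 = 33.2 MPa.

σ ≈ 33.2 MPa (tensile)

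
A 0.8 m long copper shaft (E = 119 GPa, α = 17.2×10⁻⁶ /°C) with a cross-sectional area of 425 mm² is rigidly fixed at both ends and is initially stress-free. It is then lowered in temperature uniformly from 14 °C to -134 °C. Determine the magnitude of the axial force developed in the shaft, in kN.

P ≈ 129 kN (tensile)

The ends cannot move, so σ = EαΔT = 119×10³ × 17.2×10⁻⁶ × 148 = 302.9 MPa.
Then P = σA = 302.9 × 425 mm² = 128.7 kN, tensile.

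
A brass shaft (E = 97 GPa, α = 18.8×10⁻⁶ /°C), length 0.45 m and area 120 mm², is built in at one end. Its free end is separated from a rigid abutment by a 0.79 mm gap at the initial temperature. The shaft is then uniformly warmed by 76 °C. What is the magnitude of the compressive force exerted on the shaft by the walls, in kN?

P ≈ 0 kN

Unrestrained expansion: δ_free = αΔT L = 18.8×10⁻⁶ × 76 × 450 = 0.643 mm.
Since δ_free = 0.643 mm is less than the 0.79 mm gap, the shaft never touches the wall. No axial force develops.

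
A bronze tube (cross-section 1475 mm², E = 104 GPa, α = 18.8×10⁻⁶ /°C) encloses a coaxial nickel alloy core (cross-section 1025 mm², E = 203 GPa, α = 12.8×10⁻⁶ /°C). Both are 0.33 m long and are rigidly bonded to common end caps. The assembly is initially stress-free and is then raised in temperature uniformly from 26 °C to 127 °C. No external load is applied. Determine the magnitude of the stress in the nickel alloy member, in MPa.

σ ≈ 52.2 MPa (tensile)

The bronze has the larger α, so on heating it would change length more than the nickel alloy if both were free. The rigid plates force a common final length, so the bronze is put into compression and the nickel alloy into tension, with equal and opposite forces P (no external load).
Equating the net (thermal + elastic) strains gives |α₁ − α₂|·ΔT = P·[1/(A₁E₁) + 1/(A₂E₂)].
|α₁ − α₂|·ΔT = 6×10⁻⁶ × 101 = 0.000606.
1/(A₁E₁) + 1/(A₂E₂) = 1/(1475×104×10³) + 1/(1025×203×10³) = 1.132×10⁻⁸ N⁻¹.
So P = 0.000606 / 1.132×10⁻⁸ = 53.51 kN.
σ_{nickel alloy} = P/A₂ = 53510/1025 = 52.21 MPa, tensile.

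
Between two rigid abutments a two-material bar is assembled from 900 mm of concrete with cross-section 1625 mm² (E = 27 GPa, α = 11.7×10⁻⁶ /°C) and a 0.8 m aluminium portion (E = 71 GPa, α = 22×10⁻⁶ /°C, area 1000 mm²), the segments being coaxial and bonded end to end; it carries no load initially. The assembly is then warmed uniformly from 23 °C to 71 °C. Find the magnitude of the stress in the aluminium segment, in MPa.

σ ≈ 42.5 MPa (compressive)

If the supports were absent, the total length change would be Σ αᵢΔT Lᵢ = 11.7×10⁻⁶×48×900 + 22×10⁻⁶×48×800 = 1.35 mm.
The walls prevent any net length change, so an axial force P (same in every segment) develops. Compatibility: P · Σ Lᵢ/(AᵢEᵢ) = δ_free.
The series flexibility is Σ Lᵢ/(AᵢEᵢ) = 900/(1625×27×10³) + 800/(1000×71×10³) = 3.178×10⁻⁵ mm/N.
So P = 1.35 / 3.178×10⁻⁵ = 42.49 kN, compressive.
σ_{aluminium} = P / A = 42490 / 1000 = 42.49 MPa.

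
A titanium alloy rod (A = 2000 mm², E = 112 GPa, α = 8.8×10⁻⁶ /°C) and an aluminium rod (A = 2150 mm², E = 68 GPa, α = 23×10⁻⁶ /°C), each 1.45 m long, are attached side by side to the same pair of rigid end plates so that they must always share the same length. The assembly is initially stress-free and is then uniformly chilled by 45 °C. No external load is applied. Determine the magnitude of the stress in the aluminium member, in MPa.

σ ≈ 26.3 MPa (tensile)

Both members must finish at the same length. With the larger α, the aluminium tends to over-contract; the plates restrain it, putting the aluminium in tension and the titanium alloy in compression. With no external load the two internal forces are equal and opposite, magnitude P.
Compatibility of the two members (thermal + elastic change equal): (α₁ − α₂)ΔT = P·[1/(A₁E₁) + 1/(A₂E₂)].
|α₁ − α₂|·ΔT = 14.2×10⁻⁶ × 45 = 0.000639.
1/(A₁E₁) + 1/(A₂E₂) = 1/(2000×112×10³) + 1/(2150×68×10³) = 1.13×10⁻⁸ N⁻¹.
So P = 0.000639 / 1.13×10⁻⁸ = 56.53 kN.
σ_{aluminium} = P/A₂ = 56530/2150 = 26.29 MPa, tensile.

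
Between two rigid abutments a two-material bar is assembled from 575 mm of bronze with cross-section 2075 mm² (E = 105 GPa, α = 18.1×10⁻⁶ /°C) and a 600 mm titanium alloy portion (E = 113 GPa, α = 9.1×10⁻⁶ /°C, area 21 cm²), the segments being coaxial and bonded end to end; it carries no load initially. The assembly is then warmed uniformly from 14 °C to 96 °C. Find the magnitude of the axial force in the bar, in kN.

Free thermal expansion of the whole bar: Σ αᵢΔT Lᵢ = 18.1×10⁻⁶×82×575 + 9.1×10⁻⁶×82×600 = 1.301 mm.
The rigid supports impose zero overall length change; the single axial force P common to all segments must satisfy P Σ Lᵢ/(AᵢEᵢ) = δ_free.
The series flexibility is Σ Lᵢ/(AᵢEᵢ) = 575/(2075×105×10³) + 600/(2100×113×10³) = 5.168×10⁻⁶ mm/N.
Hence P = δ_free / Σ(L/AE) = 1.301/5.168×10⁻⁶ = 251.8 kN (compressive).

P ≈ 252 kN (compressive)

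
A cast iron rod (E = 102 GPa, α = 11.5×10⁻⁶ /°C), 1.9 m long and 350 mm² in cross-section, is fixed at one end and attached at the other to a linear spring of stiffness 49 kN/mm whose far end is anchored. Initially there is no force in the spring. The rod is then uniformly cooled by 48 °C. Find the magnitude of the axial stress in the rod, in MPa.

Free thermal contraction: δ_free = αΔT L = 11.5×10⁻⁶ × 48 × 1900 = 1.049 mm.
Let P be the tensile force in the spring. The rod extends elastically by PL/(AE) and the spring stretches by P/k; together these equal δ_free.
So P = δ_free / [L/(AE) + 1/k] = 1.049 / [ 1900/(350×102×10³) + 1/(49×10³) ].
P = 1.049 / 7.363×10⁻⁵ = 14240 N.
σ = P/A = 14240/350 = 40.7 MPa.

σ ≈ 40.7 MPa (tensile)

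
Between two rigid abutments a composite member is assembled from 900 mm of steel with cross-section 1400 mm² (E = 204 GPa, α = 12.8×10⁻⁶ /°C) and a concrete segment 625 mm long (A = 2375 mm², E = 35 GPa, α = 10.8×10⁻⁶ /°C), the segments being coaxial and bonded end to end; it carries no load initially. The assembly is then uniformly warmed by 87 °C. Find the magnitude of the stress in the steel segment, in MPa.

σ ≈ 106 MPa (compressive)

If the supports were absent, the total length change would be Σ αᵢΔT Lᵢ = 12.8×10⁻⁶×87×900 + 10.8×10⁻⁶×87×625 = 1.589 mm.
The rigid supports impose zero overall length change; the single axial force P common to all segments must satisfy P Σ Lᵢ/(AᵢEᵢ) = δ_free.
Σ Lᵢ/(AᵢEᵢ) = 900/(1400×204×10³) + 625/(2375×35×10³) = 1.067×10⁻⁵ mm/N.
P = 1.589 / 1.067×10⁻⁵ = 149000 N = 149 kN, compressive.
σ_{steel} = P / A = 149000 / 1400 = 106.4 MPa.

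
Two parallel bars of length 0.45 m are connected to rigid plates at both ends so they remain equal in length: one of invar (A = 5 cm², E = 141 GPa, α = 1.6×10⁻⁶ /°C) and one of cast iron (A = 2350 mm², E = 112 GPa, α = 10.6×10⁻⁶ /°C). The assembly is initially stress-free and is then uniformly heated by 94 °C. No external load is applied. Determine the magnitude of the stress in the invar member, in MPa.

σ ≈ 94.1 MPa (tensile)

The cast iron has the larger α, so on heating it would change length more than the invar if both were free. The rigid plates force a common final length, so the cast iron is put into compression and the invar into tension, with equal and opposite forces P (no external load).
Compatibility of the two members (thermal + elastic change equal): (α₁ − α₂)ΔT = P·[1/(A₁E₁) + 1/(A₂E₂)].
|α₁ − α₂|·ΔT = 9×10⁻⁶ × 94 = 0.000846.
1/(A₁E₁) + 1/(A₂E₂) = 1/(500×141×10³) + 1/(2350×112×10³) = 1.798×10⁻⁸ N⁻¹.
So P = 0.000846 / 1.798×10⁻⁸ = 47.04 kN.
σ_{invar} = P/A₁ = 47040/500 = 94.08 MPa, tensile.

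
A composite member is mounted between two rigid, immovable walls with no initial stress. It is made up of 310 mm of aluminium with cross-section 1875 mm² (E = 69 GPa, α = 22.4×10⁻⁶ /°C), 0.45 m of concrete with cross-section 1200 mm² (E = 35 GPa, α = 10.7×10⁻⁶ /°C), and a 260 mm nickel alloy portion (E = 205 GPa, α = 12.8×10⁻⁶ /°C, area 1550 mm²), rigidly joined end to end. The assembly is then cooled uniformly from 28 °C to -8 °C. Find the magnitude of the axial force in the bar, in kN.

With the walls removed the bar would change length by δ_free = Σ αᵢΔT Lᵢ = 22.4×10⁻⁶×36×310 + 10.7×10⁻⁶×36×450 + 12.8×10⁻⁶×36×260 = 0.5431 mm.
The rigid supports impose zero overall length change; the single axial force P common to all segments must satisfy P Σ Lᵢ/(AᵢEᵢ) = δ_free.
Σ Lᵢ/(AᵢEᵢ) = 310/(1875×69×10³) + 450/(1200×35×10³) + 260/(1550×205×10³) = 1.393×10⁻⁵ mm/N.
Hence P = δ_free / Σ(L/AE) = 0.5431/1.393×10⁻⁵ = 38.99 kN (tensile).

P ≈ 39 kN (tensile)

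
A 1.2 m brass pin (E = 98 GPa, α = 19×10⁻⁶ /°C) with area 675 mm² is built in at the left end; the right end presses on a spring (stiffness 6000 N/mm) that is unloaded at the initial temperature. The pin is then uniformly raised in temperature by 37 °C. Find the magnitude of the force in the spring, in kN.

If the spring were absent the pin would lengthen by αΔT L = 19×10⁻⁶ × 37 × 1200 = 0.8436 mm.
Let P be the compressive force at the spring. The pin shortens elastically by PL/(AE) and the spring compresses by P/k; together these equal δ_free.
So P = δ_free / [L/(AE) + 1/k] = 0.8436 / [ 1200/(675×98×10³) + 1/(6000) ].
P = 0.8436 / 0.0001848 = 4565 N.

P ≈ 4.56 kN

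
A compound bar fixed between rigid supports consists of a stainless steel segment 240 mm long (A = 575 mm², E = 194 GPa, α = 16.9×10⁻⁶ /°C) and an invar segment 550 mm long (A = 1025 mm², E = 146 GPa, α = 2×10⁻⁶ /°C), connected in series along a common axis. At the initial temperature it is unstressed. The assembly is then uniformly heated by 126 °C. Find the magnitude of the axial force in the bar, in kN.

If the supports were absent, the total length change would be Σ αᵢΔT Lᵢ = 16.9×10⁻⁶×126×240 + 2×10⁻⁶×126×550 = 0.6497 mm.
The walls prevent any net length change, so an axial force P (same in every segment) develops. Compatibility: P · Σ Lᵢ/(AᵢEᵢ) = δ_free.
Σ Lᵢ/(AᵢEᵢ) = 240/(575×194×10³) + 550/(1025×146×10³) = 5.827×10⁻⁶ mm/N.
Hence P = δ_free / Σ(L/AE) = 0.6497/5.827×10⁻⁶ = 111.5 kN (compressive).

P ≈ 111 kN (compressive)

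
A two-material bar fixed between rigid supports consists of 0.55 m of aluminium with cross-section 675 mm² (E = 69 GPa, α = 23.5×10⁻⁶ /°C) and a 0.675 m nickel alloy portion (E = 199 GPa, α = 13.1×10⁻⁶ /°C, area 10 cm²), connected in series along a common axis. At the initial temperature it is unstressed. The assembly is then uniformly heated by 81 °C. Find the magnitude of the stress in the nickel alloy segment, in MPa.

σ ≈ 116 MPa (compressive)

With the walls removed the bar would change length by δ_free = Σ αᵢΔT Lᵢ = 23.5×10⁻⁶×81×550 + 13.1×10⁻⁶×81×675 = 1.763 mm.
The walls prevent any net length change, so an axial force P (same in every segment) develops. Compatibility: P · Σ Lᵢ/(AᵢEᵢ) = δ_free.
The series flexibility is Σ Lᵢ/(AᵢEᵢ) = 550/(675×69×10³) + 675/(1000×199×10³) = 1.52×10⁻⁵ mm/N.
Hence P = δ_free / Σ(L/AE) = 1.763/1.52×10⁻⁵ = 116 kN (compressive).
σ_{nickel alloy} = P / A = 116000 / 1000 = 116 MPa.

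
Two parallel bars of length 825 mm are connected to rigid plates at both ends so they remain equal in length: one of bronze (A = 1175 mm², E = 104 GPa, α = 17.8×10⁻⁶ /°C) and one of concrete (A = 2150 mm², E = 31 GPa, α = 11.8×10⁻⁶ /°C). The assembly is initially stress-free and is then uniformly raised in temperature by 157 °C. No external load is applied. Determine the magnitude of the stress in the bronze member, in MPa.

σ ≈ 34.6 MPa (compressive)

Both members must finish at the same length. With the larger α, the bronze tends to over-expand; the plates restrain it, putting the bronze in compression and the concrete in tension. With no external load the two internal forces are equal and opposite, magnitude P.
Setting the final lengths equal and cancelling L: (α₁ − α₂)ΔT = P/(A₁E₁) + P/(A₂E₂).
|α₁ − α₂|·ΔT = 6×10⁻⁶ × 157 = 0.000942.
1/(A₁E₁) + 1/(A₂E₂) = 1/(1175×104×10³) + 1/(2150×31×10³) = 2.319×10⁻⁸ N⁻¹.
So P = 0.000942 / 2.319×10⁻⁸ = 40.63 kN.
σ_{bronze} = P/A₁ = 40630/1175 = 34.58 MPa, compressive.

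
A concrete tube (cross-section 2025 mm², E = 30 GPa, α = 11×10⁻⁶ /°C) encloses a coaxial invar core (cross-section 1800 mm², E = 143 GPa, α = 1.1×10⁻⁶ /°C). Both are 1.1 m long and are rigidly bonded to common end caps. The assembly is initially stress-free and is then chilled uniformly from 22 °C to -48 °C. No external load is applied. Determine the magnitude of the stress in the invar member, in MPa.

The concrete has the larger α, so on cooling it would change length more than the invar if both were free. The rigid plates force a common final length, so the concrete is put into tension and the invar into compression, with equal and opposite forces P (no external load).
Equating the net (thermal + elastic) strains gives |α₁ − α₂|·ΔT = P·[1/(A₁E₁) + 1/(A₂E₂)].
|α₁ − α₂|·ΔT = 9.9×10⁻⁶ × 70 = 0.000693.
1/(A₁E₁) + 1/(A₂E₂) = 1/(2025×30×10³) + 1/(1800×143×10³) = 2.035×10⁻⁸ N⁻¹.
So P = 0.000693 / 2.035×10⁻⁸ = 34.06 kN.
σ_{invar} = P/A₂ = 34060/1800 = 18.92 MPa, compressive.

σ ≈ 18.9 MPa (compressive)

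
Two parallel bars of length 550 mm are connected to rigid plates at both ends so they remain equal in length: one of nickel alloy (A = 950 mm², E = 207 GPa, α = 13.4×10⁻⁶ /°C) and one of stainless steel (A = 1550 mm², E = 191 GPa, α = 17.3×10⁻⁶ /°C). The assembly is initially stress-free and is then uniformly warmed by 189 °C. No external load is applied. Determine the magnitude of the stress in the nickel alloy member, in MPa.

The stainless steel has the larger α, so on heating it would change length more than the nickel alloy if both were free. The rigid plates force a common final length, so the stainless steel is put into compression and the nickel alloy into tension, with equal and opposite forces P (no external load).
Setting the final lengths equal and cancelling L: (α₁ − α₂)ΔT = P/(A₁E₁) + P/(A₂E₂).
|α₁ − α₂|·ΔT = 3.9×10⁻⁶ × 189 = 0.0007371.
1/(A₁E₁) + 1/(A₂E₂) = 1/(950×207×10³) + 1/(1550×191×10³) = 8.463×10⁻⁹ N⁻¹.
So P = 0.0007371 / 8.463×10⁻⁹ = 87.1 kN.
σ_{nickel alloy} = P/A₁ = 87100/950 = 91.68 MPa, tensile.

σ ≈ 91.7 MPa (tensile)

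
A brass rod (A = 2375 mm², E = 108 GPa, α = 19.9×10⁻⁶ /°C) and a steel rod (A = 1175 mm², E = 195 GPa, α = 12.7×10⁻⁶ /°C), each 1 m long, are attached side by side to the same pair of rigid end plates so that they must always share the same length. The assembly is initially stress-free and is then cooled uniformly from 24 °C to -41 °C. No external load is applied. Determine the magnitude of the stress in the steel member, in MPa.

The brass has the larger α, so on cooling it would change length more than the steel if both were free. The rigid plates force a common final length, so the brass is put into tension and the steel into compression, with equal and opposite forces P (no external load).
Setting the final lengths equal and cancelling L: (α₁ − α₂)ΔT = P/(A₁E₁) + P/(A₂E₂).
|α₁ − α₂|·ΔT = 7.2×10⁻⁶ × 65 = 0.000468.
1/(A₁E₁) + 1/(A₂E₂) = 1/(2375×108×10³) + 1/(1175×195×10³) = 8.263×10⁻⁹ N⁻¹.
So P = 0.000468 / 8.263×10⁻⁹ = 56.64 kN.
σ_{steel} = P/A₂ = 56640/1175 = 48.2 MPa, compressive.

σ ≈ 48.2 MPa (compressive)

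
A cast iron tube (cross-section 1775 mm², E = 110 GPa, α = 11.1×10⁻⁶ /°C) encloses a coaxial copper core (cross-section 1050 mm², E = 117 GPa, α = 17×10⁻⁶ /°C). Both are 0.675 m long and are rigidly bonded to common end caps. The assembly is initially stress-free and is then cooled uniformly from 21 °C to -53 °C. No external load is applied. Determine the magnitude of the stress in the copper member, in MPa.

Both members must finish at the same length. With the larger α, the copper tends to over-contract; the plates restrain it, putting the copper in tension and the cast iron in compression. With no external load the two internal forces are equal and opposite, magnitude P.
Setting the final lengths equal and cancelling L: (α₁ − α₂)ΔT = P/(A₁E₁) + P/(A₂E₂).
|α₁ − α₂|·ΔT = 5.9×10⁻⁶ × 74 = 0.0004366.
1/(A₁E₁) + 1/(A₂E₂) = 1/(1775×110×10³) + 1/(1050×117×10³) = 1.326×10⁻⁸ N⁻¹.
P = 0.0004366 / 1.326×10⁻⁸ = 32920 N = 32.92 kN.
σ_{copper} = P/A₂ = 32920/1050 = 31.35 MPa, tensile.

σ ≈ 31.4 MPa (tensile)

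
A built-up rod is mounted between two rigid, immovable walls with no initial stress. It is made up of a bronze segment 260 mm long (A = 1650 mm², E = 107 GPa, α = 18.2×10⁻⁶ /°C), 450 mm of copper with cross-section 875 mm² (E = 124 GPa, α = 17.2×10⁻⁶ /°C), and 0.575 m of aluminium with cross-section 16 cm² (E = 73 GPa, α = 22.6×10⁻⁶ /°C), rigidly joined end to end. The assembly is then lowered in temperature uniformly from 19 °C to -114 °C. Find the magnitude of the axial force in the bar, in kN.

P ≈ 321 kN (tensile)

If the supports were absent, the total length change would be Σ αᵢΔT Lᵢ = 18.2×10⁻⁶×133×260 + 17.2×10⁻⁶×133×450 + 22.6×10⁻⁶×133×575 = 3.387 mm.
The walls prevent any net length change, so an axial force P (same in every segment) develops. Compatibility: P · Σ Lᵢ/(AᵢEᵢ) = δ_free.
The series flexibility is Σ Lᵢ/(AᵢEᵢ) = 260/(1650×107×10³) + 450/(875×124×10³) + 575/(1600×73×10³) = 1.054×10⁻⁵ mm/N.
So P = 3.387 / 1.054×10⁻⁵ = 321.3 kN, tensile.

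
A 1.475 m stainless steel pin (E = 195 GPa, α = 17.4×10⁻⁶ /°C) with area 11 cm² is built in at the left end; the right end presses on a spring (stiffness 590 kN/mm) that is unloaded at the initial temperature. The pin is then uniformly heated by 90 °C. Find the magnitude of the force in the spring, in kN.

P ≈ 269 kN

Free thermal expansion: δ_free = αΔT L = 17.4×10⁻⁶ × 90 × 1475 = 2.31 mm.
Let P be the compressive force at the spring. The pin shortens elastically by PL/(AE) and the spring compresses by P/k; together these equal δ_free.
P [ L/(AE) + 1/k ] = δ_free → P [ 1475/(1100×195×10³) + 1/(590×10³) ] = 2.31.
P = 2.31 / 8.571×10⁻⁶ = 269500 N.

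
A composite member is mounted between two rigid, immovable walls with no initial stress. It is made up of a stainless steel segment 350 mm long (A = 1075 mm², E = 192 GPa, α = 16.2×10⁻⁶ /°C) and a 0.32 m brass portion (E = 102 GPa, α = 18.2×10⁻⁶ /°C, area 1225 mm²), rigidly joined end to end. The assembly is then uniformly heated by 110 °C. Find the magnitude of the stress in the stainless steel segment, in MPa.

Free thermal expansion of the whole bar: Σ αᵢΔT Lᵢ = 16.2×10⁻⁶×110×350 + 18.2×10⁻⁶×110×320 = 1.264 mm.
Since the ends are fixed, an axial force P builds up, equal in every segment, with P · Σ Lᵢ/(AᵢEᵢ) = δ_free.
Σ Lᵢ/(AᵢEᵢ) = 350/(1075×192×10³) + 320/(1225×102×10³) = 4.257×10⁻⁶ mm/N.
Hence P = δ_free / Σ(L/AE) = 1.264/4.257×10⁻⁶ = 297 kN (compressive).
σ_{stainless steel} = P / A = 297000 / 1075 = 276.3 MPa.

σ ≈ 276 MPa (compressive)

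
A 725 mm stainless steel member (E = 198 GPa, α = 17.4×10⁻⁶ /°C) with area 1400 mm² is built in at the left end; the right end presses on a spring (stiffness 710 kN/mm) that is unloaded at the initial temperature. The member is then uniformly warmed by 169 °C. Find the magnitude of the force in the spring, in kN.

P ≈ 530 kN

The unrestrained thermal change is αΔT L = 17.4×10⁻⁶ × 169 × 725 = 2.132 mm.
Let P be the compressive force at the spring. The member shortens elastically by PL/(AE) and the spring compresses by P/k; together these equal δ_free.
So P = δ_free / [L/(AE) + 1/k] = 2.132 / [ 725/(1400×198×10³) + 1/(710×10³) ].
P = 2.132 / 4.024×10⁻⁶ = 529800 N.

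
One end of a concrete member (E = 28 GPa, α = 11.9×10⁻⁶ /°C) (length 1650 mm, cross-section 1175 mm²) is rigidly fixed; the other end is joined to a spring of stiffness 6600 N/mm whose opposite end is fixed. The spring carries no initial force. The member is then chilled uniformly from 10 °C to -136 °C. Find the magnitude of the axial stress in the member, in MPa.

The unrestrained thermal change is αΔT L = 11.9×10⁻⁶ × 146 × 1650 = 2.867 mm.
Let P be the tensile force in the spring. The member extends elastically by PL/(AE) and the spring stretches by P/k; together these equal δ_free.
So P = δ_free / [L/(AE) + 1/k] = 2.867 / [ 1650/(1175×28×10³) + 1/(6600) ].
P = 2.867 / 0.0002017 = 14220 N.
σ = P/A = 14220/1175 = 12.1 MPa.

σ ≈ 12.1 MPa (tensile)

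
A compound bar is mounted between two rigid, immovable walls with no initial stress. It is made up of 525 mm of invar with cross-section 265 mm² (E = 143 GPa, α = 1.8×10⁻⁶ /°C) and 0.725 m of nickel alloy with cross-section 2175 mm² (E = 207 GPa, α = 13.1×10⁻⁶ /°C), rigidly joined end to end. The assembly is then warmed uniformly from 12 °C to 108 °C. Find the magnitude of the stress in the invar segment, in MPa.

Free thermal expansion of the whole bar: Σ αᵢΔT Lᵢ = 1.8×10⁻⁶×96×525 + 13.1×10⁻⁶×96×725 = 1.002 mm.
The rigid supports impose zero overall length change; the single axial force P common to all segments must satisfy P Σ Lᵢ/(AᵢEᵢ) = δ_free.
Σ Lᵢ/(AᵢEᵢ) = 525/(265×143×10³) + 725/(2175×207×10³) = 1.546×10⁻⁵ mm/N.
P = 1.002 / 1.546×10⁻⁵ = 64830 N = 64.83 kN, compressive.
σ_{invar} = P / A = 64830 / 265 = 244.6 MPa.

σ ≈ 245 MPa (compressive)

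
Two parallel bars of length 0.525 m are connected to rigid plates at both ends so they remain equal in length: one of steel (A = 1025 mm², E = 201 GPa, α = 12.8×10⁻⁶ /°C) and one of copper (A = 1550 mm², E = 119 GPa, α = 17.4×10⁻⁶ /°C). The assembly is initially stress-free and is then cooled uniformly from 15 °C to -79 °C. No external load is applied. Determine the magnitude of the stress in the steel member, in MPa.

σ ≈ 41.1 MPa (compressive)

Equilibrium of a rigid end plate with no external load gives equal and opposite internal forces ±P in the two members. Since α_{copper} > α_{steel}, cooling drives the copper into tension and the steel into compression.
Equating the net (thermal + elastic) strains gives |α₁ − α₂|·ΔT = P·[1/(A₁E₁) + 1/(A₂E₂)].
|α₁ − α₂|·ΔT = 4.6×10⁻⁶ × 94 = 0.0004324.
1/(A₁E₁) + 1/(A₂E₂) = 1/(1025×201×10³) + 1/(1550×119×10³) = 1.028×10⁻⁸ N⁻¹.
P = 0.0004324 / 1.028×10⁻⁸ = 42080 N = 42.08 kN.
σ_{steel} = P/A₁ = 42080/1025 = 41.06 MPa, compressive.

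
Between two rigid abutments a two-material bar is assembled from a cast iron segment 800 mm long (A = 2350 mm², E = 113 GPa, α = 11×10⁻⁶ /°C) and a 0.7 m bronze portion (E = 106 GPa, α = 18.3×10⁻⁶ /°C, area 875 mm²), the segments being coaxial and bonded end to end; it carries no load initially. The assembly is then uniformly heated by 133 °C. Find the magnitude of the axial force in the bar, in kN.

With the walls removed the bar would change length by δ_free = Σ αᵢΔT Lᵢ = 11×10⁻⁶×133×800 + 18.3×10⁻⁶×133×700 = 2.874 mm.
Since the ends are fixed, an axial force P builds up, equal in every segment, with P · Σ Lᵢ/(AᵢEᵢ) = δ_free.
The series flexibility is Σ Lᵢ/(AᵢEᵢ) = 800/(2350×113×10³) + 700/(875×106×10³) = 1.056×10⁻⁵ mm/N.
Hence P = δ_free / Σ(L/AE) = 2.874/1.056×10⁻⁵ = 272.2 kN (compressive).

P ≈ 272 kN (compressive)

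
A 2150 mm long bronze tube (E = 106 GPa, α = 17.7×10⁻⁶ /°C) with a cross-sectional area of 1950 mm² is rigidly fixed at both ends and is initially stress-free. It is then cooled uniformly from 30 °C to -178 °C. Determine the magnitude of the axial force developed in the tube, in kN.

P ≈ 761 kN (tensile)

The ends cannot move, so σ = EαΔT = 106×10³ × 17.7×10⁻⁶ × 208 = 390.2 MPa.
Then P = σA = 390.2 × 1950 mm² = 761 kN, tensile.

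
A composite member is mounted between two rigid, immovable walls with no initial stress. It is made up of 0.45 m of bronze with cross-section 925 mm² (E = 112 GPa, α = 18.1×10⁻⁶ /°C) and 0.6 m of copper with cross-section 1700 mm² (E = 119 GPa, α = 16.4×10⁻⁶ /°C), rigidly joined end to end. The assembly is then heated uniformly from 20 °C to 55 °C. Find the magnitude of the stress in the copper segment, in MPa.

With the walls removed the bar would change length by δ_free = Σ αᵢΔT Lᵢ = 18.1×10⁻⁶×35×450 + 16.4×10⁻⁶×35×600 = 0.6295 mm.
The rigid supports impose zero overall length change; the single axial force P common to all segments must satisfy P Σ Lᵢ/(AᵢEᵢ) = δ_free.
The series flexibility is Σ Lᵢ/(AᵢEᵢ) = 450/(925×112×10³) + 600/(1700×119×10³) = 7.31×10⁻⁶ mm/N.
P = 0.6295 / 7.31×10⁻⁶ = 86120 N = 86.12 kN, compressive.
σ_{copper} = P / A = 86120 / 1700 = 50.66 MPa.

σ ≈ 50.7 MPa (compressive)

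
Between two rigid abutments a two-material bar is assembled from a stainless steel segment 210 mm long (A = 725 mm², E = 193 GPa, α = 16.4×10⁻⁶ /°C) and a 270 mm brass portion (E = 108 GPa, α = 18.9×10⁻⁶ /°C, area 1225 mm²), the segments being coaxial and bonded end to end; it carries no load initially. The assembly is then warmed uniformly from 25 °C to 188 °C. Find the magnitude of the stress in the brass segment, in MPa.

σ ≈ 321 MPa (compressive)

Free thermal expansion of the whole bar: Σ αᵢΔT Lᵢ = 16.4×10⁻⁶×163×210 + 18.9×10⁻⁶×163×270 = 1.393 mm.
The walls prevent any net length change, so an axial force P (same in every segment) develops. Compatibility: P · Σ Lᵢ/(AᵢEᵢ) = δ_free.
Σ Lᵢ/(AᵢEᵢ) = 210/(725×193×10³) + 270/(1225×108×10³) = 3.542×10⁻⁶ mm/N.
So P = 1.393 / 3.542×10⁻⁶ = 393.4 kN, compressive.
σ_{brass} = P / A = 393400 / 1225 = 321.1 MPa.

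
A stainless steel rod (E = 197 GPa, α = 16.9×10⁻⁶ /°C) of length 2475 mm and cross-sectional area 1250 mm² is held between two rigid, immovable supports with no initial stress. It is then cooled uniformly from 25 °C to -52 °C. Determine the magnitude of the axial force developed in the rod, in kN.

With zero net strain, σ = E·αΔT = 197 GPa × 16.9×10⁻⁶ × 77 = 256.4 MPa.
P = AEαΔT = 1250 × 197×10³ × 16.9×10⁻⁶ × 77 = 320.4 kN (tensile).

P ≈ 320 kN (tensile)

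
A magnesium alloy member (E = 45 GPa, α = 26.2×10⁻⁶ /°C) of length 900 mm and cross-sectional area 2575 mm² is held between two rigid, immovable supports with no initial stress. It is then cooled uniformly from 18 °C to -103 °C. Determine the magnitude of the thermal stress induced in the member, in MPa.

σ ≈ 143 MPa (tensile)

With length fixed, the mechanical strain must cancel the thermal strain αΔT = 26.2×10⁻⁶ × 121 = 3170.2×10⁻⁶.
Hence σ = E·αΔT = 45×10³ × 3170.2×10⁻⁶ = 142.7 MPa, tensile.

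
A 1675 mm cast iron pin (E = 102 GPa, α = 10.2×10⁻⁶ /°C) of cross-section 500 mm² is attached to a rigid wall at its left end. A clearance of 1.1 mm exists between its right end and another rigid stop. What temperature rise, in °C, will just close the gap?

Contact occurs when the free expansion equals the gap: αΔT L = 1.1 mm.
ΔT = 1.1 / (10.2×10⁻⁶ × 1675) = 64.38 °C.

ΔT ≈ 64.4 °C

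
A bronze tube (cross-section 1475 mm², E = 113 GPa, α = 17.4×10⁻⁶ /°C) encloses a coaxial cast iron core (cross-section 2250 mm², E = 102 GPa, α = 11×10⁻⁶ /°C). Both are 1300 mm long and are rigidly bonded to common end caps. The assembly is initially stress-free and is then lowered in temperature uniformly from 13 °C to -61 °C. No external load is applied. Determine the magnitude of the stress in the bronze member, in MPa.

Equilibrium of a rigid end plate with no external load gives equal and opposite internal forces ±P in the two members. Since α_{bronze} > α_{cast iron}, cooling drives the bronze into tension and the cast iron into compression.
Setting the final lengths equal and cancelling L: (α₁ − α₂)ΔT = P/(A₁E₁) + P/(A₂E₂).
|α₁ − α₂|·ΔT = 6.4×10⁻⁶ × 74 = 0.0004736.
1/(A₁E₁) + 1/(A₂E₂) = 1/(1475×113×10³) + 1/(2250×102×10³) = 1.036×10⁻⁸ N⁻¹.
P = 0.0004736 / 1.036×10⁻⁸ = 45730 N = 45.73 kN.
σ_{bronze} = P/A₁ = 45730/1475 = 31 MPa, tensile.

σ ≈ 31 MPa (tensile)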